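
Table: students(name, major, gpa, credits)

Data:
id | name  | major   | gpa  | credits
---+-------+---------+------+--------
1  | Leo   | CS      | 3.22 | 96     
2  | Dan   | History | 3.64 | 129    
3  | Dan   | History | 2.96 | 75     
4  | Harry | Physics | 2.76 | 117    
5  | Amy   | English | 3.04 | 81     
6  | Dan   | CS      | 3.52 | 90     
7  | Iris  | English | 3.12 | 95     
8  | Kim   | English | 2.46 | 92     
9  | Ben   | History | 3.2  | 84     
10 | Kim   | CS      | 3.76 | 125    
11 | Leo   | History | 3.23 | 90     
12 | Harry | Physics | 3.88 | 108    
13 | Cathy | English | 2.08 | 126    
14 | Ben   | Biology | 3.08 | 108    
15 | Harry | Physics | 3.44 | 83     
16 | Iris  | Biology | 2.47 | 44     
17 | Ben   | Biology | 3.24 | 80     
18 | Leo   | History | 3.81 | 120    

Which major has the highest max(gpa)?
SELECT major, MAX(gpa) as val
FROM students
GROUP BY major
ORDER BY val DESC
LIMIT 1

Result: Physics with max(gpa) = 3.88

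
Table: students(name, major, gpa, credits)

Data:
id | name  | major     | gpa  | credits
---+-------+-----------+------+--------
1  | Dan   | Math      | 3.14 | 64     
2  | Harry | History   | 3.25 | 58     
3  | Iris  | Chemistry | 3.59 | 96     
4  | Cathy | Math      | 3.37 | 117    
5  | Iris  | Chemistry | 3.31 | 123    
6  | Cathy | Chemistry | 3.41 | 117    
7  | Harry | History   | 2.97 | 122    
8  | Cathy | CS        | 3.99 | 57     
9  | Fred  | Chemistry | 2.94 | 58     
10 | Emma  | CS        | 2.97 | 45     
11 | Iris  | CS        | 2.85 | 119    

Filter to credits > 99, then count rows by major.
SELECT major, COUNT(*)
FROM students
WHERE credits > 99
GROUP BY major

Note: WHERE filters rows before grouping.

Result:
  CS: 1
  Chemistry: 2
  History: 1
  Math: 1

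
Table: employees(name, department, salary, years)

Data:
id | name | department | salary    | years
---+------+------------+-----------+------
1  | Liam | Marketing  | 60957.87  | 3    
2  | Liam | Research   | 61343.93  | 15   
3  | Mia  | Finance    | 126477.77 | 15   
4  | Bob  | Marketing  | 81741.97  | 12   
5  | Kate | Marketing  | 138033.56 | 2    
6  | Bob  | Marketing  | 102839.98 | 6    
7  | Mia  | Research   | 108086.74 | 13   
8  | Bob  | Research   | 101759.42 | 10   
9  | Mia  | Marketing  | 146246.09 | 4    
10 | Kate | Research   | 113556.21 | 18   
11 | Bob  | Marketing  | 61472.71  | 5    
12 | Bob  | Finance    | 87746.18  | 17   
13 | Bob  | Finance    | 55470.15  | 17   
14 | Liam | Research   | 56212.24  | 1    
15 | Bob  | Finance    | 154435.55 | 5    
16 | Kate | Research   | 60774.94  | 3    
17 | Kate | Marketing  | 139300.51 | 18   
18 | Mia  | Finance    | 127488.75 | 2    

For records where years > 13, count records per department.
SELECT department, COUNT(*)
FROM employees
WHERE years > 13
GROUP BY department

Note: WHERE filters rows before grouping.

Result:
  Finance: 3
  Marketing: 1
  Research: 2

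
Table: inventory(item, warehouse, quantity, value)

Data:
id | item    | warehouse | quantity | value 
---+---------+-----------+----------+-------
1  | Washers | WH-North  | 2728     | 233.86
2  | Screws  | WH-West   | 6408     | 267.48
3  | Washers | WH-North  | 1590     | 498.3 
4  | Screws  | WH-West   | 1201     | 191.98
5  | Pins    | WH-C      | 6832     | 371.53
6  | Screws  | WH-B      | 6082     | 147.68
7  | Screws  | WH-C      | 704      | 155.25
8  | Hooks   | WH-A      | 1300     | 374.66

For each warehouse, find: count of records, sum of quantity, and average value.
SELECT warehouse,
       COUNT(*) as cnt,
       SUM(quantity) as total_quantity,
       AVG(value) as avg_value
FROM inventory
GROUP BY warehouse

Result:
  WH-A: 1 records, 1300 total quantity, 374.66 avg value
  WH-B: 1 records, 6082 total quantity, 147.68 avg value
  WH-C: 2 records, 7536 total quantity, 263.39 avg value
  WH-North: 2 records, 4318 total quantity, 366.08 avg value
  WH-West: 2 records, 7609 total quantity, 229.73 avg value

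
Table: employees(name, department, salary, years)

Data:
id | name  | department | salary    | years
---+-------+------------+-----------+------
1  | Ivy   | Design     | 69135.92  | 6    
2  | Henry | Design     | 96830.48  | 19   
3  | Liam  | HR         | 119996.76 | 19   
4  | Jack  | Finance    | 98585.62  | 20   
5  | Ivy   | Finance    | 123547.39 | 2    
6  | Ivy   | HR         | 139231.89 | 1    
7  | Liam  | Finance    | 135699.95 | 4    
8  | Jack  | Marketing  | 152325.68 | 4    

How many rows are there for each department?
SELECT department, COUNT(*) as count
FROM employees
GROUP BY department

Result:
  Design: 2
  Finance: 3
  HR: 2
  Marketing: 1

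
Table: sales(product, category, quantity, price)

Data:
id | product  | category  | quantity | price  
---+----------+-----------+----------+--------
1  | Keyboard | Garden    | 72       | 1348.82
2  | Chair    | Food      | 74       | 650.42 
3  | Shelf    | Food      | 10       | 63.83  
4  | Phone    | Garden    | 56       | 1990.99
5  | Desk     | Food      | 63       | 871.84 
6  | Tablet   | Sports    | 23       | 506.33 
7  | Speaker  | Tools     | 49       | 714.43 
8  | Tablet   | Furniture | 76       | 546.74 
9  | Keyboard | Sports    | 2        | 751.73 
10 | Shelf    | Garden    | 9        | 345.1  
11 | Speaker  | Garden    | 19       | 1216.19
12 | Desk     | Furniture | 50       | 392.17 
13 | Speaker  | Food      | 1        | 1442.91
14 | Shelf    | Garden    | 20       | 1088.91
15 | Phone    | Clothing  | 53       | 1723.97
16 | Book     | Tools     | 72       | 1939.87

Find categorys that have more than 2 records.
SELECT category, COUNT(*) as cnt
FROM sales
GROUP BY category
HAVING COUNT(*) > 2

Result:
  Food: 4
  Garden: 5

Note: HAVING filters groups after aggregation, WHERE filters rows before.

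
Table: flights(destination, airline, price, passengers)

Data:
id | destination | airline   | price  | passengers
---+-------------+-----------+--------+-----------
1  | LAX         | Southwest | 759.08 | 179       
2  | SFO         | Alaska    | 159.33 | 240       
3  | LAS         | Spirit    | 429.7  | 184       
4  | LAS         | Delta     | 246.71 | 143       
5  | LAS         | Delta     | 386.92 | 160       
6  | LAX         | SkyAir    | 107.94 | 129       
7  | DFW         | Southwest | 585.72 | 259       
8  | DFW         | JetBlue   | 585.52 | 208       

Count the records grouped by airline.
SELECT airline, COUNT(*) as count
FROM flights
GROUP BY airline

Result:
  Alaska: 1
  Delta: 2
  JetBlue: 1
  SkyAir: 1
  Southwest: 2
  Spirit: 1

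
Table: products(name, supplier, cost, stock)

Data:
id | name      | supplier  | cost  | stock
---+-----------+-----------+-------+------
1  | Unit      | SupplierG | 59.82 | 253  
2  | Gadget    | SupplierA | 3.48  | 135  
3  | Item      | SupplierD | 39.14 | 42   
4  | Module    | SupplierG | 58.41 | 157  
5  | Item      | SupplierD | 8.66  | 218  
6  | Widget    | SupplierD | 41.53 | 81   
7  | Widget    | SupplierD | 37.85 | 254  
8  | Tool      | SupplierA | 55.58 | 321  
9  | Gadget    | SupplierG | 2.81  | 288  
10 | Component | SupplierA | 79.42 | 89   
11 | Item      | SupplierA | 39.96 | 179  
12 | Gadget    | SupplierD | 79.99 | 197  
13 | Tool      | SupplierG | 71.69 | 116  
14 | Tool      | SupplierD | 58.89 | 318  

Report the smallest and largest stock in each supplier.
SELECT supplier, MIN(stock), MAX(stock)
FROM products
GROUP BY supplier

Result:
  SupplierA: min=89, max=321
  SupplierD: min=42, max=318
  SupplierG: min=116, max=288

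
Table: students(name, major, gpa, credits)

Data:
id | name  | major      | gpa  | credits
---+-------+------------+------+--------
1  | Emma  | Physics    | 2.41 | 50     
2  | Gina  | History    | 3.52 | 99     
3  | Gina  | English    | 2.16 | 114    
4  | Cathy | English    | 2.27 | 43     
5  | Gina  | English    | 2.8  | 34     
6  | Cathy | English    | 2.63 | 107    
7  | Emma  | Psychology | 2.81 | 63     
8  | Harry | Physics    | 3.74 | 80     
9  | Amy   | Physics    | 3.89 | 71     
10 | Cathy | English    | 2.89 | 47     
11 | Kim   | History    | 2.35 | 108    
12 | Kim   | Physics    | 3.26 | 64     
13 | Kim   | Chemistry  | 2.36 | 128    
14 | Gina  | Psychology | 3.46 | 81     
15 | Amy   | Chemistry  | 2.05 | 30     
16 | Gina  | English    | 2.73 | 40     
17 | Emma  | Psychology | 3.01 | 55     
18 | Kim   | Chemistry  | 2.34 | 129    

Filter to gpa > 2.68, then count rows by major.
SELECT major, COUNT(*)
FROM students
WHERE gpa > 2.68
GROUP BY major

Note: WHERE filters rows before grouping.

Result:
  English: 3
  History: 1
  Physics: 3
  Psychology: 3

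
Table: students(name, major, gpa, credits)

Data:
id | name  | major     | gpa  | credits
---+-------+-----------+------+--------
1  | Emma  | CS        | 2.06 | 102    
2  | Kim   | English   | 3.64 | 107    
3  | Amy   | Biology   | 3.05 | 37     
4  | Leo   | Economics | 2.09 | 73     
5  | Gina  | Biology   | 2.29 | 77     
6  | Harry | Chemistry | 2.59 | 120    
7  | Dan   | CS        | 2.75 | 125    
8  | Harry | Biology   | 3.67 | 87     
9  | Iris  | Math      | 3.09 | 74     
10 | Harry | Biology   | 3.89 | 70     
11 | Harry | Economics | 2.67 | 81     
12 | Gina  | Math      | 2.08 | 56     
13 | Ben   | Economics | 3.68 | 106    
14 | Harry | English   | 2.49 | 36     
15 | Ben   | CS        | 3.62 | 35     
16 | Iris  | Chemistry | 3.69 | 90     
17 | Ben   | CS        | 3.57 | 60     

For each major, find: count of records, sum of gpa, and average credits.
SELECT major,
       COUNT(*) as cnt,
       SUM(gpa) as total_gpa,
       AVG(credits) as avg_credits
FROM students
GROUP BY major

Result:
  Biology: 4 records, 12.90 total gpa, 67.75 avg credits
  CS: 4 records, 12.00 total gpa, 80.50 avg credits
  Chemistry: 2 records, 6.28 total gpa, 105.00 avg credits
  Economics: 3 records, 8.44 total gpa, 86.67 avg credits
  English: 2 records, 6.13 total gpa, 71.50 avg credits
  Math: 2 records, 5.17 total gpa, 65.00 avg credits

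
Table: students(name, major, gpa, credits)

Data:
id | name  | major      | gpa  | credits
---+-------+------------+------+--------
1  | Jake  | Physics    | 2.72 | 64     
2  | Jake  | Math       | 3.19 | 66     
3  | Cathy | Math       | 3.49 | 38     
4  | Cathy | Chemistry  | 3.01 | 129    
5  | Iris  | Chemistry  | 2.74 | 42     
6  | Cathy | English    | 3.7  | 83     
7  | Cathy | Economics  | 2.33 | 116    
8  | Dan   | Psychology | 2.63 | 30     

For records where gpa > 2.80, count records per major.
SELECT major, COUNT(*)
FROM students
WHERE gpa > 2.80
GROUP BY major

Note: WHERE filters rows before grouping.

Result:
  Chemistry: 1
  English: 1
  Math: 2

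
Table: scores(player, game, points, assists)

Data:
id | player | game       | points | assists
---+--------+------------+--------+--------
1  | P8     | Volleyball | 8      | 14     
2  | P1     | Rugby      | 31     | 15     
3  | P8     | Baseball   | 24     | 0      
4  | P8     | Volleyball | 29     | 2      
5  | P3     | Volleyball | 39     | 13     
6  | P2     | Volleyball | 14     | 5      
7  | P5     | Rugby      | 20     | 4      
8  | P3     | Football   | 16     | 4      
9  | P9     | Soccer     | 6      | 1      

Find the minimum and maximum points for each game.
SELECT game, MIN(points), MAX(points)
FROM scores
GROUP BY game

Result:
  Baseball: min=24, max=24
  Football: min=16, max=16
  Rugby: min=20, max=31
  Soccer: min=6, max=6
  Volleyball: min=8, max=39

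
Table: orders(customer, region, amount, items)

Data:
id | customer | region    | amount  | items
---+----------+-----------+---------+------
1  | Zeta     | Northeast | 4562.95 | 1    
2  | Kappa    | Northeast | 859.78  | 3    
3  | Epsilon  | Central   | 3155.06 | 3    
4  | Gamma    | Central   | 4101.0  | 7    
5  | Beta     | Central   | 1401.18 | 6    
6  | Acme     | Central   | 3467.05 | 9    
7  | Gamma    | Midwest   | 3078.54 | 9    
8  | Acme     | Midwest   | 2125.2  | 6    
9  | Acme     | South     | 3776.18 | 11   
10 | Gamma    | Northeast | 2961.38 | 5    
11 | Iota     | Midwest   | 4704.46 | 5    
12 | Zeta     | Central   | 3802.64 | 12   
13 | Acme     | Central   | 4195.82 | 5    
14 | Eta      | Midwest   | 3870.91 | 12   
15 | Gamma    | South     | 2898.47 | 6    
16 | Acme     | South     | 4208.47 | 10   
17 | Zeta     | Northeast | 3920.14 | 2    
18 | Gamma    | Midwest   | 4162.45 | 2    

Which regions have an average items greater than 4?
SELECT region, AVG(items)
FROM orders
GROUP BY region
HAVING AVG(items) > 4

Result:
  Central: avg=7.00
  Midwest: avg=6.80
  South: avg=9.00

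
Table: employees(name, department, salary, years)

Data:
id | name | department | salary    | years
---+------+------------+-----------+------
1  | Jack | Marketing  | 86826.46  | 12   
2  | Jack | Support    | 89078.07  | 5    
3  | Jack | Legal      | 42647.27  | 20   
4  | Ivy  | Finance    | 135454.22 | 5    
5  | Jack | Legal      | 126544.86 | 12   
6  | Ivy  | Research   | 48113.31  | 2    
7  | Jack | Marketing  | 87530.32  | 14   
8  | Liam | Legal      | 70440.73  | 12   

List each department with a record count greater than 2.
SELECT department, COUNT(*) as cnt
FROM employees
GROUP BY department
HAVING COUNT(*) > 2

Result:
  Legal: 3

Note: HAVING filters groups after aggregation, WHERE filters rows before.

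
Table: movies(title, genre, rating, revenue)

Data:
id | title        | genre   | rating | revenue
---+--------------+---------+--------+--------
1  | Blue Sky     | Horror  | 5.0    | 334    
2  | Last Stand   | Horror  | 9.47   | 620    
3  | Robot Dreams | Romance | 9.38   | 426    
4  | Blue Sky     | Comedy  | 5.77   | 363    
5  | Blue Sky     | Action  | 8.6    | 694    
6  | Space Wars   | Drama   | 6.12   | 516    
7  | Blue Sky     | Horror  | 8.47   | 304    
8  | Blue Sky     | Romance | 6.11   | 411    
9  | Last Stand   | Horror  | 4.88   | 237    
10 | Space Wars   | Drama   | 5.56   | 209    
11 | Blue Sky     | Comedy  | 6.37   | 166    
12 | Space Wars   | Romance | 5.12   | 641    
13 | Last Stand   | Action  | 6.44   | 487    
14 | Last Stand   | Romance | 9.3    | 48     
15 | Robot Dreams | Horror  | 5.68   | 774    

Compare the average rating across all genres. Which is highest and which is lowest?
SELECT genre, AVG(rating)
FROM movies
GROUP BY genre
ORDER BY AVG(rating)

All groups:
  Drama: 5.84
  Comedy: 6.07
  Horror: 6.70
  Romance: 7.48
  Action: 7.52

Highest: Action (7.52)
Lowest: Drama (5.84)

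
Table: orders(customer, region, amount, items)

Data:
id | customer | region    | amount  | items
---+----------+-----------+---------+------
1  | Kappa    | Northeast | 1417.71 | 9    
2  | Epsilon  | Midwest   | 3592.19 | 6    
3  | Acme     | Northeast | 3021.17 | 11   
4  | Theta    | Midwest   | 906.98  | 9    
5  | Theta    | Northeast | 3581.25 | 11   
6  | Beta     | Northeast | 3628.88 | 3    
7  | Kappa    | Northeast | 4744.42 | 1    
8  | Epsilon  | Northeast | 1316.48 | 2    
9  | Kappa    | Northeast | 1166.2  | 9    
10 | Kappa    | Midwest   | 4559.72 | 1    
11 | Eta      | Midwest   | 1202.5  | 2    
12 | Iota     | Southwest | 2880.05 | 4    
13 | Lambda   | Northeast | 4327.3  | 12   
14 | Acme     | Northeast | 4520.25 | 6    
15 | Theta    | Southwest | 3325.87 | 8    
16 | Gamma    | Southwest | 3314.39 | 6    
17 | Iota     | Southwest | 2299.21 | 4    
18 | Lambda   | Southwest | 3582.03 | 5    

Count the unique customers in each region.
SELECT region, COUNT(DISTINCT customer)
FROM orders
GROUP BY region

Result:
  Midwest: 4 distinct
  Northeast: 6 distinct
  Southwest: 4 distinct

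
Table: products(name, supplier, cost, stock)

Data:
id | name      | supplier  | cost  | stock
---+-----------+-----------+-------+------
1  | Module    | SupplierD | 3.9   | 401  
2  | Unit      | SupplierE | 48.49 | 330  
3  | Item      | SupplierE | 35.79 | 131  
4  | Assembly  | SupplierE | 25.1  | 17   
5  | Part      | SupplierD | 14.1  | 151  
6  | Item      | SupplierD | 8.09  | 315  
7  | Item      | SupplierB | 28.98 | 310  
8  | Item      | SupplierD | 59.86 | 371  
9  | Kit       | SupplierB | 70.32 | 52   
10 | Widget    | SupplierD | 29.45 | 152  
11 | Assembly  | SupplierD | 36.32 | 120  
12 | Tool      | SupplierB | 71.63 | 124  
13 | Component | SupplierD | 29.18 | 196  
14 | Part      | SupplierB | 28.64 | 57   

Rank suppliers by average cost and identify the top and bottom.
SELECT supplier, AVG(cost)
FROM products
GROUP BY supplier
ORDER BY AVG(cost)

All groups:
  SupplierD: 25.84
  SupplierE: 36.46
  SupplierB: 49.89

Highest: SupplierB (49.89)
Lowest: SupplierD (25.84)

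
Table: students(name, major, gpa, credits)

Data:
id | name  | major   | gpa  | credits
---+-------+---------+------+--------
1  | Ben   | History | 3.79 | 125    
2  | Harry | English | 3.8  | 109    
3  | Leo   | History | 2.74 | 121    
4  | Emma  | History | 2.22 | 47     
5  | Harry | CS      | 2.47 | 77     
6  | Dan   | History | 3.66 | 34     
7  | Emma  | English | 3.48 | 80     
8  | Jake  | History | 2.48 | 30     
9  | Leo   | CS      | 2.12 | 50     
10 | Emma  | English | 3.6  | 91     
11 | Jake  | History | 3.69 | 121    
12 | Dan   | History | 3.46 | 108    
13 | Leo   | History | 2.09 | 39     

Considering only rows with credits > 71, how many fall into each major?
SELECT major, COUNT(*)
FROM students
WHERE credits > 71
GROUP BY major

Note: WHERE filters rows before grouping.

Result:
  CS: 1
  English: 3
  History: 4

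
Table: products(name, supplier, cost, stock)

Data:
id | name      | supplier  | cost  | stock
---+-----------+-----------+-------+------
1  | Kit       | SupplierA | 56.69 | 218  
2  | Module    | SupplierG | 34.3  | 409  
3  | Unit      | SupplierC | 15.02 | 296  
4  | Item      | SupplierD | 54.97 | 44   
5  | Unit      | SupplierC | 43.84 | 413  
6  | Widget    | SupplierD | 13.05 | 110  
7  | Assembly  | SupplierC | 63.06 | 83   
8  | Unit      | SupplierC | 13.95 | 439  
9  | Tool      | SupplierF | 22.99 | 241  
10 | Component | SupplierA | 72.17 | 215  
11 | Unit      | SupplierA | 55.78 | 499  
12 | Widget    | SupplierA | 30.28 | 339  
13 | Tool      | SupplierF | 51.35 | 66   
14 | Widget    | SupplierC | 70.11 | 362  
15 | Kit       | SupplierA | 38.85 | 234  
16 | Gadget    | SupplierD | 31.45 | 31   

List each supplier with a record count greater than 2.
SELECT supplier, COUNT(*) as cnt
FROM products
GROUP BY supplier
HAVING COUNT(*) > 2

Result:
  SupplierA: 5
  SupplierC: 5
  SupplierD: 3

Note: HAVING filters groups after aggregation, WHERE filters rows before.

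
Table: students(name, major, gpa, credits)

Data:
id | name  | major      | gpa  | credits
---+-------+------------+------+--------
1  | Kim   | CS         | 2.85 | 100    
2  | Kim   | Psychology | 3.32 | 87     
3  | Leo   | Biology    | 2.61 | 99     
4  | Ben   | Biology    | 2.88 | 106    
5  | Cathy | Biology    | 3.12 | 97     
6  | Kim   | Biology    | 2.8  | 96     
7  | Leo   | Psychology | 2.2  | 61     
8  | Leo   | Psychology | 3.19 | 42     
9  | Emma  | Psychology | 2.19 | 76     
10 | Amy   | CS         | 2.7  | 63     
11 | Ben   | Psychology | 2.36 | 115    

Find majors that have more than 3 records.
SELECT major, COUNT(*) as cnt
FROM students
GROUP BY major
HAVING COUNT(*) > 3

Result:
  Biology: 4
  Psychology: 5

Note: HAVING filters groups after aggregation, WHERE filters rows before.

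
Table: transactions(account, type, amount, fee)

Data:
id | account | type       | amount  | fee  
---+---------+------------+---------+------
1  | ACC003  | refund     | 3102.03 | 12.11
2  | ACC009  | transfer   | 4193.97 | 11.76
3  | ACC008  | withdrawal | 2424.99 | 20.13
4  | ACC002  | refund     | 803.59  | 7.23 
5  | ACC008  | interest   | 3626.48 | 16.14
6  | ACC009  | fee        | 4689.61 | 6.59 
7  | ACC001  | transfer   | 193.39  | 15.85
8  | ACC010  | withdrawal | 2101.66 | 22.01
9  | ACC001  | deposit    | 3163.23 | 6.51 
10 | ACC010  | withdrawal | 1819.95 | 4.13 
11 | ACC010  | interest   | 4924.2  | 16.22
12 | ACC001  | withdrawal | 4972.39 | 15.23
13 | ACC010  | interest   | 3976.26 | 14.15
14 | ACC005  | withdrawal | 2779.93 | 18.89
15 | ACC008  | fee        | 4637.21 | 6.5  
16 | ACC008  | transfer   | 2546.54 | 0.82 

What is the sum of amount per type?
SELECT type, SUM(amount) as result
FROM transactions
GROUP BY type

Result:
  deposit: 3163.23
  fee: 9326.82
  interest: 12526.94
  refund: 3905.62
  transfer: 6933.90
  withdrawal: 14098.92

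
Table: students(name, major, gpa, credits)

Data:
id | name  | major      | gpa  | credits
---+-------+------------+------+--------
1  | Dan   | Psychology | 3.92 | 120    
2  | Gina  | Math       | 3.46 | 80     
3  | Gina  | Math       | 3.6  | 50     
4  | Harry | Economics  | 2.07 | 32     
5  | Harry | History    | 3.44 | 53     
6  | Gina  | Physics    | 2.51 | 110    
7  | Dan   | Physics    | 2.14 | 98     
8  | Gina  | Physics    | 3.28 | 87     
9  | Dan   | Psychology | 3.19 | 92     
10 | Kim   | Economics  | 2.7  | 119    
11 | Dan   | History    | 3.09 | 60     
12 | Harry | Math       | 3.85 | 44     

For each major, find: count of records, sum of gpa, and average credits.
SELECT major,
       COUNT(*) as cnt,
       SUM(gpa) as total_gpa,
       AVG(credits) as avg_credits
FROM students
GROUP BY major

Result:
  Economics: 2 records, 4.77 total gpa, 75.50 avg credits
  History: 2 records, 6.53 total gpa, 56.50 avg credits
  Math: 3 records, 10.91 total gpa, 58.00 avg credits
  Physics: 3 records, 7.93 total gpa, 98.33 avg credits
  Psychology: 2 records, 7.11 total gpa, 106.00 avg credits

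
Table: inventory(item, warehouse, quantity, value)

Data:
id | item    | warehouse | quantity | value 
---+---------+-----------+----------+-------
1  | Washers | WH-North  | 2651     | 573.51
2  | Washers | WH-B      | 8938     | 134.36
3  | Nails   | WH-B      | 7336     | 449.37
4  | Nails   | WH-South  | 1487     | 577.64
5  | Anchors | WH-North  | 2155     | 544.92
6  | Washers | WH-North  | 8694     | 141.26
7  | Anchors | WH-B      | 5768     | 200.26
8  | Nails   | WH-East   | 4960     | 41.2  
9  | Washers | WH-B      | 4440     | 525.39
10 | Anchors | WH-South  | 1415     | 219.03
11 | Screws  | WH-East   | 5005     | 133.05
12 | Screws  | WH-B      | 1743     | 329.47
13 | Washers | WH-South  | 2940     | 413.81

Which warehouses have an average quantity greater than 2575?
SELECT warehouse, AVG(quantity)
FROM inventory
GROUP BY warehouse
HAVING AVG(quantity) > 2575

Result:
  WH-B: avg=5645.00
  WH-East: avg=4982.50
  WH-North: avg=4500.00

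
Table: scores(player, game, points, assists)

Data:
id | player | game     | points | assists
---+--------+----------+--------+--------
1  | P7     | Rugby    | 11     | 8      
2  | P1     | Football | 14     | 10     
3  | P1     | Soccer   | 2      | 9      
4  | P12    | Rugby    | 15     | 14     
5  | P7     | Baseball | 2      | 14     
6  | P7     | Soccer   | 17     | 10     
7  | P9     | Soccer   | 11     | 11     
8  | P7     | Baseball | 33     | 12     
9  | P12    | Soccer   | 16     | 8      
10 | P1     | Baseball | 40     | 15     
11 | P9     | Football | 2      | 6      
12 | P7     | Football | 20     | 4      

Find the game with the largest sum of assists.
SELECT game, SUM(assists) as val
FROM scores
GROUP BY game
ORDER BY val DESC
LIMIT 1

Result: Baseball with sum(assists) = 41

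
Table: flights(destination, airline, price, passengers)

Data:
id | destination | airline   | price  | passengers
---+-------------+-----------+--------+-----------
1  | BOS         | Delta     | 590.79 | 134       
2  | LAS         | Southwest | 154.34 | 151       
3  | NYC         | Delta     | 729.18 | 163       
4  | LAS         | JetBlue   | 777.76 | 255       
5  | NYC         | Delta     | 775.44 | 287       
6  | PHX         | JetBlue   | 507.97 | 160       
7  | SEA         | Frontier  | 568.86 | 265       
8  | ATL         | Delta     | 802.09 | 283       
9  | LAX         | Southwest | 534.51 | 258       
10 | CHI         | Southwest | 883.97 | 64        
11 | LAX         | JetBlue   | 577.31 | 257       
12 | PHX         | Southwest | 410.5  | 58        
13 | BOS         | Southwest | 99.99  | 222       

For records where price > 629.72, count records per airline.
SELECT airline, COUNT(*)
FROM flights
WHERE price > 629.72
GROUP BY airline

Note: WHERE filters rows before grouping.

Result:
  Delta: 3
  JetBlue: 1
  Southwest: 1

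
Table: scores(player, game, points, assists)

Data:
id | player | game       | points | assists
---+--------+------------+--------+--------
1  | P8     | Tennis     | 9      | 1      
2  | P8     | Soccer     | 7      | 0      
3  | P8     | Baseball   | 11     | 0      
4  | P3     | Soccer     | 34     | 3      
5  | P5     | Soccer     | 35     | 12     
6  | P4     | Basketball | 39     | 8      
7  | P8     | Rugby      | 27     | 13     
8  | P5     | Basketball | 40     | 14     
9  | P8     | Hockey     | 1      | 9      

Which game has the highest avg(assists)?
SELECT game, AVG(assists) as val
FROM scores
GROUP BY game
ORDER BY val DESC
LIMIT 1

Result: Rugby with avg(assists) = 13.00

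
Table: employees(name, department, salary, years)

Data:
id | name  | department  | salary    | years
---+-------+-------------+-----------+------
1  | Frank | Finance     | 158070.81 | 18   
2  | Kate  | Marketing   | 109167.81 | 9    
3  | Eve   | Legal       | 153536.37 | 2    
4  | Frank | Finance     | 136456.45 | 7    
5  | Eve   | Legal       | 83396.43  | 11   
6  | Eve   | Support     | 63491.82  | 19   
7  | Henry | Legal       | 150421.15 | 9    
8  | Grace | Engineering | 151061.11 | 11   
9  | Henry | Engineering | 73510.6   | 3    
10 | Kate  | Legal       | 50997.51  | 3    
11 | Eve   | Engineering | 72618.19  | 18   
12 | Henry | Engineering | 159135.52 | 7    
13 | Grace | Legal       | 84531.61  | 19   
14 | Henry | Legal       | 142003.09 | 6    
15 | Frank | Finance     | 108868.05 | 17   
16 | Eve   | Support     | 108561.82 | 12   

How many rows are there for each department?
SELECT department, COUNT(*) as count
FROM employees
GROUP BY department

Result:
  Engineering: 4
  Finance: 3
  Legal: 6
  Marketing: 1
  Support: 2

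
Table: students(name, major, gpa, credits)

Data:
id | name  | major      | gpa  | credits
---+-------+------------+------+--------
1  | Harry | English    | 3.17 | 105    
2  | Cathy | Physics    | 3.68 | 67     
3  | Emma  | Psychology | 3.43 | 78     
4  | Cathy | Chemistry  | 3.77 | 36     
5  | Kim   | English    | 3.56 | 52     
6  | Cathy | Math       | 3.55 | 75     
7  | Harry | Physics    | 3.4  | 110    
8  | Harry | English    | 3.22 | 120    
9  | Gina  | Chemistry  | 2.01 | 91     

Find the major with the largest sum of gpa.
SELECT major, SUM(gpa) as val
FROM students
GROUP BY major
ORDER BY val DESC
LIMIT 1

Result: English with sum(gpa) = 9.95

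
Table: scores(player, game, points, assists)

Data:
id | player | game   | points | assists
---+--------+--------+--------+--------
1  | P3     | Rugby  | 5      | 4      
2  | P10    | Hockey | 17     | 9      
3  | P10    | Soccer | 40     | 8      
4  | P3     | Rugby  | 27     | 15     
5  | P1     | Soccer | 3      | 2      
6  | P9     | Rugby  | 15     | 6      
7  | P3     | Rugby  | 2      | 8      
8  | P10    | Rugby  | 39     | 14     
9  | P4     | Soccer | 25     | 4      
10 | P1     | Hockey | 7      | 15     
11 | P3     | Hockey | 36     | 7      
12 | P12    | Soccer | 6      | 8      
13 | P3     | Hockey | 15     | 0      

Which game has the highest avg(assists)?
SELECT game, AVG(assists) as val
FROM scores
GROUP BY game
ORDER BY val DESC
LIMIT 1

Result: Rugby with avg(assists) = 9.40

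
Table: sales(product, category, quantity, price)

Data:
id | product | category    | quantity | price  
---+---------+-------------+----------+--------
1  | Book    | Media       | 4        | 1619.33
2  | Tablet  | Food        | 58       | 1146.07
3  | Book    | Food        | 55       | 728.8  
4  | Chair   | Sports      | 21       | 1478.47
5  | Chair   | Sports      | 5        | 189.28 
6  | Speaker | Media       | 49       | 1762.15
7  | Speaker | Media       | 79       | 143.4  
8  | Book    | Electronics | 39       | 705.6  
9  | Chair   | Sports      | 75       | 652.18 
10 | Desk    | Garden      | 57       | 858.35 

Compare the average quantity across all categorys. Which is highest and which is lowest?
SELECT category, AVG(quantity)
FROM sales
GROUP BY category
ORDER BY AVG(quantity)

All groups:
  Sports: 33.67
  Electronics: 39.00
  Media: 44.00
  Food: 56.50
  Garden: 57.00

Highest: Garden (57.00)
Lowest: Sports (33.67)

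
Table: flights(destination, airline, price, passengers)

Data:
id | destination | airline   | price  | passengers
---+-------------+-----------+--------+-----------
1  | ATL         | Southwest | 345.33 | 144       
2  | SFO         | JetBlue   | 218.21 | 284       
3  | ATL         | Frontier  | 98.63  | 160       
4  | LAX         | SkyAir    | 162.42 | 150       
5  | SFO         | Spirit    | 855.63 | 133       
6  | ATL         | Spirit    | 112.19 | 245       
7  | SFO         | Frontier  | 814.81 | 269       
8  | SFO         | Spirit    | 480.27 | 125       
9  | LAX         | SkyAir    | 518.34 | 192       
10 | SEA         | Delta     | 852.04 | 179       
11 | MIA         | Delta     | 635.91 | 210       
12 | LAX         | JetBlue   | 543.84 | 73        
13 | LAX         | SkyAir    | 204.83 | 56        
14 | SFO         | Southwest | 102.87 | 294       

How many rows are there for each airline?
SELECT airline, COUNT(*) as count
FROM flights
GROUP BY airline

Result:
  Delta: 2
  Frontier: 2
  JetBlue: 2
  SkyAir: 3
  Southwest: 2
  Spirit: 3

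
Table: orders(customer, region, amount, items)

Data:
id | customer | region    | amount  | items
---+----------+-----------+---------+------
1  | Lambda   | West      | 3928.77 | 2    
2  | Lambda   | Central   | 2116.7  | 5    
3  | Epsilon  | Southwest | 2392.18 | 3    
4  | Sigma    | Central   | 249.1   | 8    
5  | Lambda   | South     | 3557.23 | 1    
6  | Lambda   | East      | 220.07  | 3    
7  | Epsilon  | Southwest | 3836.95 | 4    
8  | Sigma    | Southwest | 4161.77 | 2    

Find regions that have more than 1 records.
SELECT region, COUNT(*) as cnt
FROM orders
GROUP BY region
HAVING COUNT(*) > 1

Result:
  Central: 2
  Southwest: 3

Note: HAVING filters groups after aggregation, WHERE filters rows before.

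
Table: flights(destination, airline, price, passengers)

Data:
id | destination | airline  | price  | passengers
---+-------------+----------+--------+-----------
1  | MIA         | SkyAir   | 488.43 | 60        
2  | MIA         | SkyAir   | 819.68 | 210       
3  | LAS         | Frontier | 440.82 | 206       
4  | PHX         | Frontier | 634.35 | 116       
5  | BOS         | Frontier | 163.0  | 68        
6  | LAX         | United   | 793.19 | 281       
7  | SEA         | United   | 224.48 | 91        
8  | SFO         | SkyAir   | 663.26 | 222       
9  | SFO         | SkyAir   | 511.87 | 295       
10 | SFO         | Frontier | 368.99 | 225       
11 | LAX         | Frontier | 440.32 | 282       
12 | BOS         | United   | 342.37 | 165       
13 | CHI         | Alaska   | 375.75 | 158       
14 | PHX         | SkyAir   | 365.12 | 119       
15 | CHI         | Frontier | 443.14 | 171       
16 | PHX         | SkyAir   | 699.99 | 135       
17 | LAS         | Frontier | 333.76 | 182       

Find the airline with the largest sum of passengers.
SELECT airline, SUM(passengers) as val
FROM flights
GROUP BY airline
ORDER BY val DESC
LIMIT 1

Result: Frontier with sum(passengers) = 1250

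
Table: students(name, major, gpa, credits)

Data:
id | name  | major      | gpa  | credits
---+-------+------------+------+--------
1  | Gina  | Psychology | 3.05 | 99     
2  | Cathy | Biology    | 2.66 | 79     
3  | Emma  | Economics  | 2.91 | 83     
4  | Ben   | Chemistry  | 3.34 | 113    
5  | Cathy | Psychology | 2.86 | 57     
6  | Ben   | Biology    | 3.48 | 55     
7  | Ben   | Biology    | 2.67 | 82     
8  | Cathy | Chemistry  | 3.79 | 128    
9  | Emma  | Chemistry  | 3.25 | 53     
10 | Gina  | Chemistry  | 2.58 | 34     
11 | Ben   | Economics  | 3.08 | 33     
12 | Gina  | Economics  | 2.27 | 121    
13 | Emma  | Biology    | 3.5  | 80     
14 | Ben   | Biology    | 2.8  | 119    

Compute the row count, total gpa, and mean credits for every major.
SELECT major,
       COUNT(*) as cnt,
       SUM(gpa) as total_gpa,
       AVG(credits) as avg_credits
FROM students
GROUP BY major

Result:
  Biology: 5 records, 15.11 total gpa, 83.00 avg credits
  Chemistry: 4 records, 12.96 total gpa, 82.00 avg credits
  Economics: 3 records, 8.26 total gpa, 79.00 avg credits
  Psychology: 2 records, 5.91 total gpa, 78.00 avg credits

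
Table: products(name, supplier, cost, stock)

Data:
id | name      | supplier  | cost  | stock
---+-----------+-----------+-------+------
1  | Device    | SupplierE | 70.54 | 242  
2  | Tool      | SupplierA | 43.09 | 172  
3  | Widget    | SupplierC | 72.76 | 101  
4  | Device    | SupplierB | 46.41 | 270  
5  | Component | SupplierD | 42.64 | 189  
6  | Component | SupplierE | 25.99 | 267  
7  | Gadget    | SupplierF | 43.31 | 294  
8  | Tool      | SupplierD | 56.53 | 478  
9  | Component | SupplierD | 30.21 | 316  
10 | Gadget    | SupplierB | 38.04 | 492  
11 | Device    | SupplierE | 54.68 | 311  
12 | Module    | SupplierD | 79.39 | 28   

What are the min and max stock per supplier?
SELECT supplier, MIN(stock), MAX(stock)
FROM products
GROUP BY supplier

Result:
  SupplierA: min=172, max=172
  SupplierB: min=270, max=492
  SupplierC: min=101, max=101
  SupplierD: min=28, max=478
  SupplierE: min=242, max=311
  SupplierF: min=294, max=294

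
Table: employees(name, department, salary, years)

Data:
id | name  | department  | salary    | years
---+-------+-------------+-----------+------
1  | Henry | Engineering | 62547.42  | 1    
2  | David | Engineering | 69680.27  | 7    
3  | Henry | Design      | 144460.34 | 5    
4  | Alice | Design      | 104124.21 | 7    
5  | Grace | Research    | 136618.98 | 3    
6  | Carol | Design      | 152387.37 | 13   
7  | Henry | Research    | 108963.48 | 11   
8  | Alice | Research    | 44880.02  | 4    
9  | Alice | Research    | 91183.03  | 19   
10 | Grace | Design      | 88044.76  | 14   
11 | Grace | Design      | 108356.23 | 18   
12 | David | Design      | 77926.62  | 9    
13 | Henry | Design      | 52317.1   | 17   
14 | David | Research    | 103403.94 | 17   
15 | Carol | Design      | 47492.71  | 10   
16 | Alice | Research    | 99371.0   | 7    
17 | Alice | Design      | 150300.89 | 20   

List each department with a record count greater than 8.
SELECT department, COUNT(*) as cnt
FROM employees
GROUP BY department
HAVING COUNT(*) > 8

Result:
  Design: 9

Note: HAVING filters groups after aggregation, WHERE filters rows before.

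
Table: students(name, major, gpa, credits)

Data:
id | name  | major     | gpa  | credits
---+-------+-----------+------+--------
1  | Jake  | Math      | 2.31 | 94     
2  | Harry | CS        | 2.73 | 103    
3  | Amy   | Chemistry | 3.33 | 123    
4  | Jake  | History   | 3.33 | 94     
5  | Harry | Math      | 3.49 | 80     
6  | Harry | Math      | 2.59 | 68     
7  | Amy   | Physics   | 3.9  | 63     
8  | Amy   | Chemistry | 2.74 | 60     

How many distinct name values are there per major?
SELECT major, COUNT(DISTINCT name)
FROM students
GROUP BY major

Result:
  CS: 1 distinct
  Chemistry: 1 distinct
  History: 1 distinct
  Math: 2 distinct
  Physics: 1 distinct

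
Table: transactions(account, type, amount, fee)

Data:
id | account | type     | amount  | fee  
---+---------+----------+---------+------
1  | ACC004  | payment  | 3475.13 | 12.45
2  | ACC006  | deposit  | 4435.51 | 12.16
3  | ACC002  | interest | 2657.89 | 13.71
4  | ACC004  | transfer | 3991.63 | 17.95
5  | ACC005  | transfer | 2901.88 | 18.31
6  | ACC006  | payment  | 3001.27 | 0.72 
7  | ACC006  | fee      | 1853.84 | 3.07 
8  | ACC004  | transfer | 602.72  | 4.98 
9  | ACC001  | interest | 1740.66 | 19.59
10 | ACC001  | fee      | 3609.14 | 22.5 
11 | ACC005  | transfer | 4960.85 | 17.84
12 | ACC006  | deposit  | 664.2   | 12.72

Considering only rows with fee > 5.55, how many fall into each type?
SELECT type, COUNT(*)
FROM transactions
WHERE fee > 5.55
GROUP BY type

Note: WHERE filters rows before grouping.

Result:
  deposit: 2
  fee: 1
  interest: 2
  payment: 1
  transfer: 3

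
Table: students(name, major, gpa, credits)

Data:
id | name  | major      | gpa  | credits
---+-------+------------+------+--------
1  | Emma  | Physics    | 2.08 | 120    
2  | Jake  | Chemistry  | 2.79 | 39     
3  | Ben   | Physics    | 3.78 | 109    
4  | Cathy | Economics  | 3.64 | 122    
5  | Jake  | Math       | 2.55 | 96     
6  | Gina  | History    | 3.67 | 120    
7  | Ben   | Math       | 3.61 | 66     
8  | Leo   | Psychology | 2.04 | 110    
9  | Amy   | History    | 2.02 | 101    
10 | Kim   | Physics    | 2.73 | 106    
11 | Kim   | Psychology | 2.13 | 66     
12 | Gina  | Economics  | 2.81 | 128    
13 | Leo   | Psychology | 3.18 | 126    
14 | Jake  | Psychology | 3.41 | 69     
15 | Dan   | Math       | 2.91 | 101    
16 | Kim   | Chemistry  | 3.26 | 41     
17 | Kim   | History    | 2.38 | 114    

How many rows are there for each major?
SELECT major, COUNT(*) as count
FROM students
GROUP BY major

Result:
  Chemistry: 2
  Economics: 2
  History: 3
  Math: 3
  Physics: 3
  Psychology: 4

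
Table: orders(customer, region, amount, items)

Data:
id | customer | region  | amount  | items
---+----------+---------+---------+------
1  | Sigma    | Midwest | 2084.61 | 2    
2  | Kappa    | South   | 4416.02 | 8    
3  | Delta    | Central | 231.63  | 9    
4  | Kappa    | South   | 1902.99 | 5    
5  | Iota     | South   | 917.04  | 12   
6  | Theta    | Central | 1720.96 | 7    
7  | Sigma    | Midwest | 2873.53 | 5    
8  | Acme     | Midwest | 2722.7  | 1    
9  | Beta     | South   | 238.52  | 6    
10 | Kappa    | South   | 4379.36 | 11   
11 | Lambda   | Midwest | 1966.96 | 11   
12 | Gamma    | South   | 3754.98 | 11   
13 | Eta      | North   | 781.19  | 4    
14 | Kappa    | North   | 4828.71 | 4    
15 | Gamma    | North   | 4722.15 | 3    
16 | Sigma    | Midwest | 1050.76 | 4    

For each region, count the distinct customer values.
SELECT region, COUNT(DISTINCT customer)
FROM orders
GROUP BY region

Result:
  Central: 2 distinct
  Midwest: 3 distinct
  North: 3 distinct
  South: 4 distinct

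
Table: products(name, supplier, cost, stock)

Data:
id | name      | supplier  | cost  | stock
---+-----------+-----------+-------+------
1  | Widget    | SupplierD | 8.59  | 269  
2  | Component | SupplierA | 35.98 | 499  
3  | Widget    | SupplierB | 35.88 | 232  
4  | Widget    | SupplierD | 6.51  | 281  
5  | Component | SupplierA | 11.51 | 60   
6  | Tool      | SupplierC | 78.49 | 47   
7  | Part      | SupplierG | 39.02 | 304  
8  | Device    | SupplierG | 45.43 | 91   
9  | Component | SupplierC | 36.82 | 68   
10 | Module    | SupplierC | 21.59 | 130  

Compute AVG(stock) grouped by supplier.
SELECT supplier, AVG(stock) as result
FROM products
GROUP BY supplier

Result:
  SupplierA: 279.50
  SupplierB: 232.00
  SupplierC: 81.67
  SupplierD: 275.00
  SupplierG: 197.50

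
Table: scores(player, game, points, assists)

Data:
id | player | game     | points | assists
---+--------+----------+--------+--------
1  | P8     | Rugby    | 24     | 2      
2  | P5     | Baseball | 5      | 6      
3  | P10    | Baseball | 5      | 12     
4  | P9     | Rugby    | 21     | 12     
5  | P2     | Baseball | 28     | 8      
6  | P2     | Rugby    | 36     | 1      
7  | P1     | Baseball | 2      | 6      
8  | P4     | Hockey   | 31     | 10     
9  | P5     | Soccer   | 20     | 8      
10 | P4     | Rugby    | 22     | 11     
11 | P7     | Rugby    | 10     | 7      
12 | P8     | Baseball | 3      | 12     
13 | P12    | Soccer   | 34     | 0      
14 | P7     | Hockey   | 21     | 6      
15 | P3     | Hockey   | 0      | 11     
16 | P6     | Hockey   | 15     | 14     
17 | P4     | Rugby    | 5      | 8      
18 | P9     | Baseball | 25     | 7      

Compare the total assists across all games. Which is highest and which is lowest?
SELECT game, SUM(assists)
FROM scores
GROUP BY game
ORDER BY SUM(assists)

All groups:
  Soccer: 8
  Hockey: 41
  Rugby: 41
  Baseball: 51

Highest: Baseball (51)
Lowest: Soccer (8)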